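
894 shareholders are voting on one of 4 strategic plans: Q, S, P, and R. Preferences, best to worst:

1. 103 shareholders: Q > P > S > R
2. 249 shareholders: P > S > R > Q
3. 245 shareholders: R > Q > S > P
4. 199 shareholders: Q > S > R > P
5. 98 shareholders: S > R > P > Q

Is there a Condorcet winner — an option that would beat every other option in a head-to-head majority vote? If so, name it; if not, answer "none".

Checking pairwise contests:
R beats Q 592–302.
Q beats S 547–347.
Q beats P 547–347.
S beats R 649–245.
Every option loses at least one head-to-head, so there is no Condorcet winner.

none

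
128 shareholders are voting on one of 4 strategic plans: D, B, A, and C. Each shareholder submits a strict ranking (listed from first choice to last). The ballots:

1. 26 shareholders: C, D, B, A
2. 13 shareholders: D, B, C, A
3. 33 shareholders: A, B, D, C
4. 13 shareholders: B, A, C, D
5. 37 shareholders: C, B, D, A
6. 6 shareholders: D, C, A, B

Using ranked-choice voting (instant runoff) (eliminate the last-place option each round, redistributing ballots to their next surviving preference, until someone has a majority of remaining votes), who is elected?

C

Round 1: D 19, B 13, A 33, C 63. Eliminate B.
Round 2: D 19, A 46, C 63. Eliminate D.
Round 3: A 46, C 82. C has a majority.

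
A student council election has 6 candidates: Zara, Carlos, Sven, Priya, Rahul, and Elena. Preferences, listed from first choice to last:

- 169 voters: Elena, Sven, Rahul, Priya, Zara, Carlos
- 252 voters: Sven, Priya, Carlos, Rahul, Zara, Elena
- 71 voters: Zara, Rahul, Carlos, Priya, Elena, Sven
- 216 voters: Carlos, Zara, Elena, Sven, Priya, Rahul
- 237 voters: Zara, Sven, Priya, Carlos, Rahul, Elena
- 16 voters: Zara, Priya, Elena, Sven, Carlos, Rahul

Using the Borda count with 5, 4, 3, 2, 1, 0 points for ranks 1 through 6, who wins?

Zara: 169·1 + 252·1 + 71·5 + 216·4 + 237·5 + 16·5 = 2905
Carlos: 169·0 + 252·3 + 71·3 + 216·5 + 237·2 + 16·1 = 2539
Sven: 169·4 + 252·5 + 71·0 + 216·2 + 237·4 + 16·2 = 3348
Priya: 169·2 + 252·4 + 71·2 + 216·1 + 237·3 + 16·4 = 2479
Rahul: 169·3 + 252·2 + 71·4 + 216·0 + 237·1 + 16·0 = 1532
Elena: 169·5 + 252·0 + 71·1 + 216·3 + 237·0 + 16·3 = 1612
Sven has the highest Borda score (3348).

Sven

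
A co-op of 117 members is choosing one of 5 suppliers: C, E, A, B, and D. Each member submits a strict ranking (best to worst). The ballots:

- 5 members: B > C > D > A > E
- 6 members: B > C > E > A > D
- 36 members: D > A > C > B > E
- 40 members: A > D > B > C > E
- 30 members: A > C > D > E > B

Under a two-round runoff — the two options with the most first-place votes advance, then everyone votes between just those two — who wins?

Round 1 first-place votes: C 0, E 0, A 70, B 11, D 36.
A and D advance.
Runoff: A is preferred to D by 76 voters; D by 41.
A wins the runoff.

A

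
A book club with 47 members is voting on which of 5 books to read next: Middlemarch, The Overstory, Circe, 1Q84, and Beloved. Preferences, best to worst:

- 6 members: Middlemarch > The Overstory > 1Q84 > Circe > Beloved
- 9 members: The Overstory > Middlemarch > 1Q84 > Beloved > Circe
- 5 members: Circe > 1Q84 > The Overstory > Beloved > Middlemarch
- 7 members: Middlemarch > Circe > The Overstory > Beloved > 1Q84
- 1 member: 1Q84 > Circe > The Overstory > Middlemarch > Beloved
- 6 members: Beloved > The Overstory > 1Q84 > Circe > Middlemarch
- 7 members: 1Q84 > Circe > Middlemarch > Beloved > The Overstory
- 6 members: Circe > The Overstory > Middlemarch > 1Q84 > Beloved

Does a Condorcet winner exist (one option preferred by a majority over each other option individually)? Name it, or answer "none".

Checking pairwise contests:
The Overstory beats Middlemarch 27–20.
Circe beats The Overstory 26–21.
1Q84 beats Circe 29–18.
Middlemarch beats 1Q84 28–19.
Middlemarch beats Beloved 36–11.
Every option loses at least one head-to-head, so there is no Condorcet winner.

none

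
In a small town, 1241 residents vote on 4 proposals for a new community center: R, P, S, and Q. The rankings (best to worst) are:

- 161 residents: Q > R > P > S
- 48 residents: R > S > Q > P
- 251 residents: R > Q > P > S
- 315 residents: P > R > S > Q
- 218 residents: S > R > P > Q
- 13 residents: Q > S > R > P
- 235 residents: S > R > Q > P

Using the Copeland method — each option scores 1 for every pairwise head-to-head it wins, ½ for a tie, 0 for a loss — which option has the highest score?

R: beats P, S, and Q → score 3.
P: beats S; loses to R and Q → score 1.
S: beats Q; loses to R and P → score 1.
Q: beats P; loses to R and S → score 1.
R has the best pairwise record.

R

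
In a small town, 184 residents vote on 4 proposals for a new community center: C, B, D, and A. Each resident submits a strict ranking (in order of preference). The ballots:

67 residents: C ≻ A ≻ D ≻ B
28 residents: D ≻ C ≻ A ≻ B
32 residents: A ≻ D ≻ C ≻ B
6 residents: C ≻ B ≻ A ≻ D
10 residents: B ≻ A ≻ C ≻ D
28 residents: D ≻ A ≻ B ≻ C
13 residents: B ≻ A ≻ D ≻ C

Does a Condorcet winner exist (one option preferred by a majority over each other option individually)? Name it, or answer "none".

none

Checking pairwise contests:
D beats C 101–83.
C beats B 133–51.
A beats D 128–56.
C beats A 101–83.
Every option loses at least one head-to-head, so there is no Condorcet winner.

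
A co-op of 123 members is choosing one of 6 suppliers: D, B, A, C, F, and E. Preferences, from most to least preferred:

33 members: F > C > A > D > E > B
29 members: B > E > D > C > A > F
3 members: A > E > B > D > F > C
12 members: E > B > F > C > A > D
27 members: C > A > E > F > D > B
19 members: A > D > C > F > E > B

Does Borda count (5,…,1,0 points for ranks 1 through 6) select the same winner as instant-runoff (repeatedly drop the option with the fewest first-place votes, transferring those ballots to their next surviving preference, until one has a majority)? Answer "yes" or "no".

Borda — scores: D 262, B 202, A 358, C 406, F 296, E 321. Winner: C.
Instant-runoff — R1 D 0, B 29, A 22, C 27, F 33, E 12 (D out); R2 B 29, A 22, C 27, F 33, E 12 (E out); R3 B 41, A 22, C 27, F 33 (A out); R4 B 44, C 46, F 33 (F out); R5 B 44, C 79 (C winner). Winner: C.
The two methods agree.

yes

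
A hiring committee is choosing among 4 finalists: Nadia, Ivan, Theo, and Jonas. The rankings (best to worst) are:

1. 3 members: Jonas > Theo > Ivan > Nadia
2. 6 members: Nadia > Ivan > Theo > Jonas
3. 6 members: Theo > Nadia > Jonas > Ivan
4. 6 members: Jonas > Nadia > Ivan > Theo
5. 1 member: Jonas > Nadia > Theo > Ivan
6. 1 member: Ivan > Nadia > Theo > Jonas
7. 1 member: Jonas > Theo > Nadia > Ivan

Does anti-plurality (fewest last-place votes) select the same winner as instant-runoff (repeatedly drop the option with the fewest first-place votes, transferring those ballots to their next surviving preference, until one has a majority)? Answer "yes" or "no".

yes

Anti-plurality — last-place votes: Nadia 3, Ivan 8, Theo 6, Jonas 7. Winner: Nadia.
Instant-runoff — R1 Nadia 6, Ivan 1, Theo 6, Jonas 11 (Ivan out); R2 Nadia 7, Theo 6, Jonas 11 (Theo out); R3 Nadia 13, Jonas 11 (Nadia winner). Winner: Nadia.
The two methods agree.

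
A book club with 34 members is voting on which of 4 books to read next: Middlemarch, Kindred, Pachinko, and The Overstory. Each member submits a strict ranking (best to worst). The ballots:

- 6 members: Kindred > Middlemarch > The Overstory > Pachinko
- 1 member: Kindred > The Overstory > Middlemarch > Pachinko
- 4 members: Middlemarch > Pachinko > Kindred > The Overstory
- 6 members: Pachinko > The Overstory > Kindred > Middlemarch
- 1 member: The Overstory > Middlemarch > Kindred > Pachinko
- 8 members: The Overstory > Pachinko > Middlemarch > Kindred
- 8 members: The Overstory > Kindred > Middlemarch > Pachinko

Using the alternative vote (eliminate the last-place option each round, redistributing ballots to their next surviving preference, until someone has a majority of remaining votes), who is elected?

Round 1: Middlemarch 4, Kindred 7, Pachinko 6, The Overstory 17. Eliminate Middlemarch.
Round 2: Kindred 7, Pachinko 10, The Overstory 17. Eliminate Kindred.
Round 3: Pachinko 10, The Overstory 24. The Overstory has a majority.

The Overstory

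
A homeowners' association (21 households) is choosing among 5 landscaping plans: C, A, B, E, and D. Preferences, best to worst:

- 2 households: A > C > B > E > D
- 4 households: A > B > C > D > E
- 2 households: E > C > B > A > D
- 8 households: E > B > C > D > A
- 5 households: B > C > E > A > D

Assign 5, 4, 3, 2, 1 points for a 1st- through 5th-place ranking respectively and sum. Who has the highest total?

B

C: 2·4 + 4·3 + 2·4 + 8·3 + 5·4 = 72
A: 2·5 + 4·5 + 2·2 + 8·1 + 5·2 = 52
B: 2·3 + 4·4 + 2·3 + 8·4 + 5·5 = 85
E: 2·2 + 4·1 + 2·5 + 8·5 + 5·3 = 73
D: 2·1 + 4·2 + 2·1 + 8·2 + 5·1 = 33
B has the highest Borda score (85).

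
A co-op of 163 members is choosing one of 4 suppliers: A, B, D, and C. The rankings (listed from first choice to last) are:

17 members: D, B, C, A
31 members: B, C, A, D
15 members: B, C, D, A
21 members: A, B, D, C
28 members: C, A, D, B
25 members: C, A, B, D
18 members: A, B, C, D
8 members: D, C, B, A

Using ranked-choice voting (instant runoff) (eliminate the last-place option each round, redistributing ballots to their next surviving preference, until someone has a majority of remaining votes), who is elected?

B

Round 1: A 39, B 46, D 25, C 53. Eliminate D.
Round 2: A 39, B 63, C 61. Eliminate A.
Round 3: B 102, C 61. B has a majority.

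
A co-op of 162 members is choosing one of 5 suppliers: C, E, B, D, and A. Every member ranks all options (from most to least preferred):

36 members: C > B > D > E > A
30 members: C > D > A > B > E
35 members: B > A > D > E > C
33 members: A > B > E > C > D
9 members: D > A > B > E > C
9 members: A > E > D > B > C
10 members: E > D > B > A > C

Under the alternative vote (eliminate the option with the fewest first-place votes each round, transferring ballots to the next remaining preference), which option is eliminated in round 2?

Round 1: C 66, E 10, B 35, D 9, A 42. Eliminate D.
Round 2: C 66, E 10, B 35, A 51. Eliminate E.

E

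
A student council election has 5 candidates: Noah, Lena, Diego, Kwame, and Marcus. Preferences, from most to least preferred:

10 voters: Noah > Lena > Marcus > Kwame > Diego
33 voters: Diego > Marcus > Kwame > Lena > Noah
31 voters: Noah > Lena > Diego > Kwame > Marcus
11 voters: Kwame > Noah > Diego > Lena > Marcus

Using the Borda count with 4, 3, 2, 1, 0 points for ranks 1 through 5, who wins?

Noah: 10·4 + 33·0 + 31·4 + 11·3 = 197
Lena: 10·3 + 33·1 + 31·3 + 11·1 = 167
Diego: 10·0 + 33·4 + 31·2 + 11·2 = 216
Kwame: 10·1 + 33·2 + 31·1 + 11·4 = 151
Marcus: 10·2 + 33·3 + 31·0 + 11·0 = 119
Diego has the highest Borda score (216).

Diego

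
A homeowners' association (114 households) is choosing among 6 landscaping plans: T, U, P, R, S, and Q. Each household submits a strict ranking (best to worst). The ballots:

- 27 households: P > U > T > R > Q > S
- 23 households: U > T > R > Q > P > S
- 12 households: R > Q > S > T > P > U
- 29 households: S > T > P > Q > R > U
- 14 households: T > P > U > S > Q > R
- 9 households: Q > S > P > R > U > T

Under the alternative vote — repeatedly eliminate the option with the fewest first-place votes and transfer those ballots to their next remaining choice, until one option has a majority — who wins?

Round 1: T 14, U 23, P 27, R 12, S 29, Q 9. Eliminate Q.
Round 2: T 14, U 23, P 27, R 12, S 38. Eliminate R.
Round 3: T 14, U 23, P 27, S 50. Eliminate T.
Round 4: U 23, P 41, S 50. Eliminate U.
Round 5: P 64, S 50. P has a majority.

P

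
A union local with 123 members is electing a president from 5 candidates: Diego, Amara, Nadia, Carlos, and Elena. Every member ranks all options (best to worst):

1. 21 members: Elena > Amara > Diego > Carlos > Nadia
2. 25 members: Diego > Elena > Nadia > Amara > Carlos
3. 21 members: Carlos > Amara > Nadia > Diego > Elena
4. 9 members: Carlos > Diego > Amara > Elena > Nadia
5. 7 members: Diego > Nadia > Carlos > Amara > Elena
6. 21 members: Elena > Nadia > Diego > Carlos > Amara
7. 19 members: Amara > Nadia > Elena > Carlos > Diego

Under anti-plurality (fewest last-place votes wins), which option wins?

Last-place votes: Diego 19, Amara 21, Nadia 30, Carlos 25, Elena 28.
Diego is ranked last by the fewest voters, so Diego wins.

Diego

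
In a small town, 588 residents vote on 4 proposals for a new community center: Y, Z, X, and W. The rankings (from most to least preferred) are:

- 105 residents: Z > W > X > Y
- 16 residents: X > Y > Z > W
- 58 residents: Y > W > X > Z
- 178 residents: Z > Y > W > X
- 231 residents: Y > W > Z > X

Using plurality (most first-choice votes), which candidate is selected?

First-place votes: Y 289, Z 283, X 16, W 0.
Y has the most first-place votes.

Y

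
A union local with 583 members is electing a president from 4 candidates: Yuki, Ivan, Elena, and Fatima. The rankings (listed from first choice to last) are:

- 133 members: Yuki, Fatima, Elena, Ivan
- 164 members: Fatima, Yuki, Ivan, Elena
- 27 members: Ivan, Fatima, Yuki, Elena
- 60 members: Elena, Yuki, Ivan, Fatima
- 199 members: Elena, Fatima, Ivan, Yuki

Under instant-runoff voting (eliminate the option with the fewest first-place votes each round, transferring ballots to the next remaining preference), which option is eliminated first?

Ivan

Round 1: Yuki 133, Ivan 27, Elena 259, Fatima 164. Eliminate Ivan.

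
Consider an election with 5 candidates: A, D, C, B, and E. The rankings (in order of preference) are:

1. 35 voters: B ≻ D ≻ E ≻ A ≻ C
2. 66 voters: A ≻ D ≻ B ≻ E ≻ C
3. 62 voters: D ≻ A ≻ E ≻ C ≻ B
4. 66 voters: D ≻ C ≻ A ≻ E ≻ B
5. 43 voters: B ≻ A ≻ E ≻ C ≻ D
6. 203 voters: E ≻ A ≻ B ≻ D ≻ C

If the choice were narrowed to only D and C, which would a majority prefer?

D

Voters preferring D to C: 432; preferring C to D: 43.
D wins the head-to-head.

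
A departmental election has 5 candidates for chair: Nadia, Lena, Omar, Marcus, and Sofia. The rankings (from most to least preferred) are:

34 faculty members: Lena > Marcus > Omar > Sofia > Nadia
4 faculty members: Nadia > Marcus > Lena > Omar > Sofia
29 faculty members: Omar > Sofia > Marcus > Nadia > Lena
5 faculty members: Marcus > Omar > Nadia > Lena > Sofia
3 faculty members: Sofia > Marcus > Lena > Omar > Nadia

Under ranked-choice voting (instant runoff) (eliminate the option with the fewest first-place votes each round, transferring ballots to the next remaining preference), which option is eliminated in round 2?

Nadia

Round 1: Nadia 4, Lena 34, Omar 29, Marcus 5, Sofia 3. Eliminate Sofia.
Round 2: Nadia 4, Lena 34, Omar 29, Marcus 8. Eliminate Nadia.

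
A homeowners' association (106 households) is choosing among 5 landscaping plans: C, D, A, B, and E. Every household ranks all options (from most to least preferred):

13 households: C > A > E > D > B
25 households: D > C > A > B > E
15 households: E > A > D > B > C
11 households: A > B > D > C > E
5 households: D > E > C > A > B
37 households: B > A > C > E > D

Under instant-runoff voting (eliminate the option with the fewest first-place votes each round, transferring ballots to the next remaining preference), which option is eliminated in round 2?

C

Round 1: C 13, D 30, A 11, B 37, E 15. Eliminate A.
Round 2: C 13, D 30, B 48, E 15. Eliminate C.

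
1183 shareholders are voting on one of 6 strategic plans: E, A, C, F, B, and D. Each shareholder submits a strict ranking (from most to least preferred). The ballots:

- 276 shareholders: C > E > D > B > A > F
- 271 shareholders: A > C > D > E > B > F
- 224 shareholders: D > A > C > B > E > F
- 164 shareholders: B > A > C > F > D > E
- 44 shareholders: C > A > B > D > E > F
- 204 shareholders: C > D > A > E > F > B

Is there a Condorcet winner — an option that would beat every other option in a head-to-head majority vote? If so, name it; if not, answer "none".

none

Checking pairwise contests:
A beats E 907–276.
D beats A 704–479.
A beats C 659–524.
E beats F 1019–164.
E beats B 751–432.
C beats D 959–224.
Every option loses at least one head-to-head, so there is no Condorcet winner.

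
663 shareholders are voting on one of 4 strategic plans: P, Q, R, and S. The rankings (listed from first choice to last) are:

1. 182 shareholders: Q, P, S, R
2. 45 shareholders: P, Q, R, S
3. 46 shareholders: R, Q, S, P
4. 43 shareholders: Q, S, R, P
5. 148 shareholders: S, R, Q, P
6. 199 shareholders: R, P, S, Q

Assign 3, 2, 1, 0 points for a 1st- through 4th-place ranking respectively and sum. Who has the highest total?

P: 182·2 + 45·3 + 46·0 + 43·0 + 148·0 + 199·2 = 897
Q: 182·3 + 45·2 + 46·2 + 43·3 + 148·1 + 199·0 = 1005
R: 182·0 + 45·1 + 46·3 + 43·1 + 148·2 + 199·3 = 1119
S: 182·1 + 45·0 + 46·1 + 43·2 + 148·3 + 199·1 = 957
R has the highest Borda score (1119).

R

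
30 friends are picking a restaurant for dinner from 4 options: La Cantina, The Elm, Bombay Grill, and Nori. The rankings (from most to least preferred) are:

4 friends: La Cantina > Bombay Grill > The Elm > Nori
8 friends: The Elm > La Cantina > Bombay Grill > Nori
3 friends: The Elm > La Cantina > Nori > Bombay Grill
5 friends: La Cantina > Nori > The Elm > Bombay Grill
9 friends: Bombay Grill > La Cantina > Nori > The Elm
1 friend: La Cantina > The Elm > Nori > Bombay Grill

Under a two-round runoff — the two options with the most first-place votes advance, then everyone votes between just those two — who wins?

La Cantina

Round 1 first-place votes: La Cantina 10, The Elm 11, Bombay Grill 9, Nori 0.
The Elm and La Cantina advance.
Runoff: The Elm is preferred to La Cantina by 11 voters; La Cantina by 19.
La Cantina wins the runoff.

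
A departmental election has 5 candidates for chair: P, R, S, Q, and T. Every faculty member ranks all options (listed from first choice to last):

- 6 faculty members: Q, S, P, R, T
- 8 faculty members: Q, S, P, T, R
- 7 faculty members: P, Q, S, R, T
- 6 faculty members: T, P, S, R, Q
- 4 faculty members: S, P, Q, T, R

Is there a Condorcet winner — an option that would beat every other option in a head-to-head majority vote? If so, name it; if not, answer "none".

Checking pairwise contests:
S beats P 18–13.
P beats R 31–0.
Q beats S 21–10.
P beats Q 17–14.
P beats T 25–6.
Every option loses at least one head-to-head, so there is no Condorcet winner.

none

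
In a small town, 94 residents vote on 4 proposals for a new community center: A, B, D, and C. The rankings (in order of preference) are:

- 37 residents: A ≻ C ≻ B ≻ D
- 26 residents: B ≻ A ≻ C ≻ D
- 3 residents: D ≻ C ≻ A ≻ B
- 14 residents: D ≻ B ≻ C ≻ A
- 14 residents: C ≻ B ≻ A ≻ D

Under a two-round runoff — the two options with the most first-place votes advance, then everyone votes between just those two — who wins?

Round 1 first-place votes: A 37, B 26, D 17, C 14.
A and B advance.
Runoff: A is preferred to B by 40 voters; B by 54.
B wins the runoff.

B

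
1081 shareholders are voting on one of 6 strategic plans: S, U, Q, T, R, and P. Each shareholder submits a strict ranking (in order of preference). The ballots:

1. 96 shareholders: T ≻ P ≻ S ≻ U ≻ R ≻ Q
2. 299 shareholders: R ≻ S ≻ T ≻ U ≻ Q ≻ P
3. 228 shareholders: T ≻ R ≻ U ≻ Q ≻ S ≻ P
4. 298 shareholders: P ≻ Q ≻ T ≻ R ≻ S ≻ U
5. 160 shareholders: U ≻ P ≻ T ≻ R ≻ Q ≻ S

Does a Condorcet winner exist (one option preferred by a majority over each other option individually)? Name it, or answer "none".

T

T vs S: 782–299 for T.
T vs U: 921–160 for T.
T vs Q: 783–298 for T.
T vs R: 782–299 for T.
T vs P: 623–458 for T.
T beats every other option head-to-head.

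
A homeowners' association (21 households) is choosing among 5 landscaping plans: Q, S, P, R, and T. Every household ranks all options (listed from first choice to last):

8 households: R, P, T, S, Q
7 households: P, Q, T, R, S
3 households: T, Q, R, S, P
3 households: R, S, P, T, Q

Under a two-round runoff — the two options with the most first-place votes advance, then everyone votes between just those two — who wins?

Round 1 first-place votes: Q 0, S 0, P 7, R 11, T 3.
R and P advance.
Runoff: R is preferred to P by 14 voters; P by 7.
R wins the runoff.

R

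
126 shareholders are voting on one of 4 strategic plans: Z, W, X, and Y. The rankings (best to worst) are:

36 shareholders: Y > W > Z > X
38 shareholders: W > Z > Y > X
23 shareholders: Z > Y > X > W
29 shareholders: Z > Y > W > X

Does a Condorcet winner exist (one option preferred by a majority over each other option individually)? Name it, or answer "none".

none

Checking pairwise contests:
W beats Z 74–52.
Y beats W 88–38.
Z beats X 126–0.
Z beats Y 90–36.
Every option loses at least one head-to-head, so there is no Condorcet winner.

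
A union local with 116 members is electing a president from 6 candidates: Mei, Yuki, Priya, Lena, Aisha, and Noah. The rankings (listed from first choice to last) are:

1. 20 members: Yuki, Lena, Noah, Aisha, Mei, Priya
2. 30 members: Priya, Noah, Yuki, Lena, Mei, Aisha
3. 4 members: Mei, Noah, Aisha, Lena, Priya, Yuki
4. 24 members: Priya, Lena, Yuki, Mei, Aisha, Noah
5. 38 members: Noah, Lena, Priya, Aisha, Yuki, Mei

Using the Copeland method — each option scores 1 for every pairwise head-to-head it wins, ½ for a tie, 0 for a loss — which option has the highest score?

Mei: ties Aisha; loses to Yuki, Priya, Lena, and Noah → score 0.5.
Yuki: beats Mei and Aisha; loses to Priya, Lena, and Noah → score 2.
Priya: beats Mei, Yuki, and Aisha; loses to Lena and Noah → score 3.
Lena: beats Mei, Yuki, Priya, and Aisha; loses to Noah → score 4.
Aisha: ties Mei; loses to Yuki, Priya, Lena, and Noah → score 0.5.
Noah: beats Mei, Yuki, Priya, Lena, and Aisha → score 5.
Noah has the best pairwise record.

Noah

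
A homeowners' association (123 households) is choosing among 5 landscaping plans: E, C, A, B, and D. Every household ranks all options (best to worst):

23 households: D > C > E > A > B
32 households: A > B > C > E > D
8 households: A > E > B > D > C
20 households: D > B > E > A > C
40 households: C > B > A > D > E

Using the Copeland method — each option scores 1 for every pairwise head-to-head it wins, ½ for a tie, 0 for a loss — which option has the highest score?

C

E: loses to C, A, B, and D → score 0.
C: beats E, A, B, and D → score 4.
A: beats E, B, and D; loses to C → score 3.
B: beats E and D; loses to C and A → score 2.
D: beats E; loses to C, A, and B → score 1.
C has the best pairwise record.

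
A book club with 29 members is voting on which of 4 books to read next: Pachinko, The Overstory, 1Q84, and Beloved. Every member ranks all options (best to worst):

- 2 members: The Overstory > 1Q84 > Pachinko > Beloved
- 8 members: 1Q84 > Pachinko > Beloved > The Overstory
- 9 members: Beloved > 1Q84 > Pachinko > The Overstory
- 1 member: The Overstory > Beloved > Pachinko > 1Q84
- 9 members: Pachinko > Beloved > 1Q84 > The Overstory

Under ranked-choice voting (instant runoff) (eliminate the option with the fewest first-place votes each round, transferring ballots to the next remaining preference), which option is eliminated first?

The Overstory

Round 1: Pachinko 9, The Overstory 3, 1Q84 8, Beloved 9. Eliminate The Overstory.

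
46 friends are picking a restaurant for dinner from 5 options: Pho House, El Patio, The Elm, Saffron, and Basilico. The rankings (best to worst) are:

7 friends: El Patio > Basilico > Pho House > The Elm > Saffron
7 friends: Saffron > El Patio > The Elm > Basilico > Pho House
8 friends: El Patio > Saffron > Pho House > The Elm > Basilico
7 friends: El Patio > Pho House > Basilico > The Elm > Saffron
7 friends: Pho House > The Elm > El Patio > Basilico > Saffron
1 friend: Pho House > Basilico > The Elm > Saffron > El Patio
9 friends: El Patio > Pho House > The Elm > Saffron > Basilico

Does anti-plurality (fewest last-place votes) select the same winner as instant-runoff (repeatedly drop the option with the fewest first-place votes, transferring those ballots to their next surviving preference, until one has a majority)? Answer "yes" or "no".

Anti-plurality — last-place votes: Pho House 7, El Patio 1, The Elm 0, Saffron 21, Basilico 17. Winner: The Elm.
Instant-runoff — R1 Pho House 8, El Patio 31, The Elm 0, Saffron 7, Basilico 0 (El Patio winner). Winner: El Patio.
The two methods disagree.

no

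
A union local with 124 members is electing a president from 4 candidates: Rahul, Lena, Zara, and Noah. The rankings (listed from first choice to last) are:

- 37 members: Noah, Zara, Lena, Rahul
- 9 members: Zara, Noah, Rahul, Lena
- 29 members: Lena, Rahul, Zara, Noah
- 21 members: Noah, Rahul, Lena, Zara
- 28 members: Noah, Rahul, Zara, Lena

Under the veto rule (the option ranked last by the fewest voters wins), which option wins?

Zara

Last-place votes: Rahul 37, Lena 37, Zara 21, Noah 29.
Zara is ranked last by the fewest voters, so Zara wins.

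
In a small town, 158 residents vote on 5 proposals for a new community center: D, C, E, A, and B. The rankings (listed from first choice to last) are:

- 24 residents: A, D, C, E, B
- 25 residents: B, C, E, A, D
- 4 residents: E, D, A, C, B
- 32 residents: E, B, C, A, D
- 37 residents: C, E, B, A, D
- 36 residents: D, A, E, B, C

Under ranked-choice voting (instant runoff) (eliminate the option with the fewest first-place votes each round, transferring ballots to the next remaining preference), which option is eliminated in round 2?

Round 1: D 36, C 37, E 36, A 24, B 25. Eliminate A.
Round 2: D 60, C 37, E 36, B 25. Eliminate B.

B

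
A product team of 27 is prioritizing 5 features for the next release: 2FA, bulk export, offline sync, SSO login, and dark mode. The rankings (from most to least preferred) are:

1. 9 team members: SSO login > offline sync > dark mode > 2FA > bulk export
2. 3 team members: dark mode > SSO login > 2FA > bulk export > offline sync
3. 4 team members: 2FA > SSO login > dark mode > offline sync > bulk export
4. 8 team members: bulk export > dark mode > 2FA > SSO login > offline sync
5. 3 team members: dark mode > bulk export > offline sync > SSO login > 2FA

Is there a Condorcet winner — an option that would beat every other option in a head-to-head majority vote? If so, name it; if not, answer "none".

dark mode

dark mode vs 2FA: 23–4 for dark mode.
dark mode vs bulk export: 19–8 for dark mode.
dark mode vs offline sync: 18–9 for dark mode.
dark mode vs SSO login: 14–13 for dark mode.
dark mode beats every other option head-to-head.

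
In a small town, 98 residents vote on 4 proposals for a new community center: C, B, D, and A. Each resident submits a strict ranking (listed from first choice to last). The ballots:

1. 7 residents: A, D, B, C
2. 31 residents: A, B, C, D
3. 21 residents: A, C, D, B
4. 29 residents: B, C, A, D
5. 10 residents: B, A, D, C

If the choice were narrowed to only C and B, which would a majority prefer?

Voters preferring C to B: 21; preferring B to C: 77.
B wins the head-to-head.

B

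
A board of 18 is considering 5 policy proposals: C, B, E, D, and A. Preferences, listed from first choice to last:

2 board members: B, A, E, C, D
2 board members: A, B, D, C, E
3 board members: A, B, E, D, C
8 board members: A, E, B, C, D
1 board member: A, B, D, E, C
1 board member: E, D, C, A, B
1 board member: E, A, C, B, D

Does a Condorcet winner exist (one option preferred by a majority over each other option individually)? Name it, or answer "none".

A vs C: 17–1 for A.
A vs B: 16–2 for A.
A vs E: 16–2 for A.
A vs D: 17–1 for A.
A beats every other option head-to-head.

A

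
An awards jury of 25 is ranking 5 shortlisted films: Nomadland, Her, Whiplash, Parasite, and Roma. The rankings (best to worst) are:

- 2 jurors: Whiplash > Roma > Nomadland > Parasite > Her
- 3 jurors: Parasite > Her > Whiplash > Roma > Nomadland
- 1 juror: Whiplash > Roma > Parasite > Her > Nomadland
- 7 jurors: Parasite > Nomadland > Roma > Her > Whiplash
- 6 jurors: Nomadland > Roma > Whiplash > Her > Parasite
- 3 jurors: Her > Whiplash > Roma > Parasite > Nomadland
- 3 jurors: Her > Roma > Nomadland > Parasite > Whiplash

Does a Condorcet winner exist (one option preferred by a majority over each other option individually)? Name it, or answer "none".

Checking pairwise contests:
Parasite beats Nomadland 14–11.
Nomadland beats Her 15–10.
Nomadland beats Whiplash 16–9.
Roma beats Parasite 15–10.
Nomadland beats Roma 13–12.
Every option loses at least one head-to-head, so there is no Condorcet winner.

none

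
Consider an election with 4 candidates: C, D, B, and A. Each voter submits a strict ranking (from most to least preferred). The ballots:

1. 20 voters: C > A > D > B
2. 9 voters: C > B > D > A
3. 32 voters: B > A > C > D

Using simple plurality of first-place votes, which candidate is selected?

B

First-place votes: C 29, D 0, B 32, A 0.
B has the most first-place votes.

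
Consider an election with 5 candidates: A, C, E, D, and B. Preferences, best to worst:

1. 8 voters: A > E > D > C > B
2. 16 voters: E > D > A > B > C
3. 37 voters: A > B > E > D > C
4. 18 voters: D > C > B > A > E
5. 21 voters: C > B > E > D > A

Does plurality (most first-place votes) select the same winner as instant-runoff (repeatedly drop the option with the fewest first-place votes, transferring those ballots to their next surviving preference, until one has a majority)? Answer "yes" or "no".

no

Plurality — first-place votes: A 45, C 21, E 16, D 18, B 0. Winner: A.
Instant-runoff — R1 A 45, C 21, E 16, D 18, B 0 (B out); R2 A 45, C 21, E 16, D 18 (E out); R3 A 45, C 21, D 34 (C out); R4 A 45, D 55 (D winner). Winner: D.
The two methods disagree.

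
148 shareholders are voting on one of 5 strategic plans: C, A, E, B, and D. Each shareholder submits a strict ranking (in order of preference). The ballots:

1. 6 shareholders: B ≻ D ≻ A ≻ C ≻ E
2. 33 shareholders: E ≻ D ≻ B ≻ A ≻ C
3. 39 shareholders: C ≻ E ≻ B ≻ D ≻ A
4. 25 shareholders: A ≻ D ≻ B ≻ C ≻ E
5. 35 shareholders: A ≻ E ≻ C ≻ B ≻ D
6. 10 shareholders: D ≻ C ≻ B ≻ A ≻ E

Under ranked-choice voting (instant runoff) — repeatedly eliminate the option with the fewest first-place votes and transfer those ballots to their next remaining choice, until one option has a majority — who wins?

A

Round 1: C 39, A 60, E 33, B 6, D 10. Eliminate B.
Round 2: C 39, A 60, E 33, D 16. Eliminate D.
Round 3: C 49, A 66, E 33. Eliminate E.
Round 4: C 49, A 99. A has a majority.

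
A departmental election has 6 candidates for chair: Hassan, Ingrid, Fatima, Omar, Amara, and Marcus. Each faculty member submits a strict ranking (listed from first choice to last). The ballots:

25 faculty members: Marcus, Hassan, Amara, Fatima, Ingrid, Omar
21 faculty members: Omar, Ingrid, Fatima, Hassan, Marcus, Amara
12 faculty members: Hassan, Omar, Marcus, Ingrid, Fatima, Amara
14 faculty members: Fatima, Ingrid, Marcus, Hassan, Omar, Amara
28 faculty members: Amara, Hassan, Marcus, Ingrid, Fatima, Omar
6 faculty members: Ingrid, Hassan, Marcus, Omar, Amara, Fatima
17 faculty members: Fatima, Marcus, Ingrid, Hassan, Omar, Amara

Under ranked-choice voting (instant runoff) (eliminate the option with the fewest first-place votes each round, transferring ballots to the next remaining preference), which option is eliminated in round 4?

Round 1: Hassan 12, Ingrid 6, Fatima 31, Omar 21, Amara 28, Marcus 25. Eliminate Ingrid.
Round 2: Hassan 18, Fatima 31, Omar 21, Amara 28, Marcus 25. Eliminate Hassan.
Round 3: Fatima 31, Omar 33, Amara 28, Marcus 31. Eliminate Amara.
Round 4: Fatima 31, Omar 33, Marcus 59. Eliminate Fatima.

Fatima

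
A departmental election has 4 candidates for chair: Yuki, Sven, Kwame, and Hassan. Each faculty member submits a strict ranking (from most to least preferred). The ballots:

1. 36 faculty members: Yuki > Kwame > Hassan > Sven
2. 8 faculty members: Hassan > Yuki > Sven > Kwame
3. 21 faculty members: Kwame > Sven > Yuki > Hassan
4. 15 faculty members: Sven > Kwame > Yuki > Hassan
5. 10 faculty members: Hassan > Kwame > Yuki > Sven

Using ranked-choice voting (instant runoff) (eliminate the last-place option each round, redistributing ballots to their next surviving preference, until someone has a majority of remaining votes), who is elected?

Kwame

Round 1: Yuki 36, Sven 15, Kwame 21, Hassan 18. Eliminate Sven.
Round 2: Yuki 36, Kwame 36, Hassan 18. Eliminate Hassan.
Round 3: Yuki 44, Kwame 46. Kwame has a majority.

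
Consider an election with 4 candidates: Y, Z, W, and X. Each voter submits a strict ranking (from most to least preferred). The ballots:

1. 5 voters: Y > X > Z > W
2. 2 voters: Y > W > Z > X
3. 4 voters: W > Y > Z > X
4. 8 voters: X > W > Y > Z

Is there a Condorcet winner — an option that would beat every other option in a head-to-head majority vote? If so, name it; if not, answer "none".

none

Checking pairwise contests:
W beats Y 12–7.
Y beats Z 19–0.
X beats W 13–6.
Y beats X 11–8.
Every option loses at least one head-to-head, so there is no Condorcet winner.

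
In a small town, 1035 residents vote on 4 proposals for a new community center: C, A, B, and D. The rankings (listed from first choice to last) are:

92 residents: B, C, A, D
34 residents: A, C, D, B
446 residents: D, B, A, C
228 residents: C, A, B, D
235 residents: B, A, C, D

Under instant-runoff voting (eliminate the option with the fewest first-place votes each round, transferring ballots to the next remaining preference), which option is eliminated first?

Round 1: C 228, A 34, B 327, D 446. Eliminate A.

A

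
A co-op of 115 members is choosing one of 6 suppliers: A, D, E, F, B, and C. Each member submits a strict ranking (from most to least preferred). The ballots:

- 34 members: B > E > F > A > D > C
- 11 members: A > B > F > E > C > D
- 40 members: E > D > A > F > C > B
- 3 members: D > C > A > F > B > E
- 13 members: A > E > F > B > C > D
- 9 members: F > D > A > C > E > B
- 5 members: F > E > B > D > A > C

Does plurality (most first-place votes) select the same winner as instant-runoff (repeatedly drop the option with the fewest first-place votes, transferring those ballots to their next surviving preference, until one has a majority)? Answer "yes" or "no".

yes

Plurality — first-place votes: A 24, D 3, E 40, F 14, B 34, C 0. Winner: E.
Instant-runoff — R1 A 24, D 3, E 40, F 14, B 34, C 0 (C out); R2 A 24, D 3, E 40, F 14, B 34 (D out); R3 A 27, E 40, F 14, B 34 (F out); R4 A 36, E 45, B 34 (B out); R5 A 36, E 79 (E winner). Winner: E.
The two methods agree.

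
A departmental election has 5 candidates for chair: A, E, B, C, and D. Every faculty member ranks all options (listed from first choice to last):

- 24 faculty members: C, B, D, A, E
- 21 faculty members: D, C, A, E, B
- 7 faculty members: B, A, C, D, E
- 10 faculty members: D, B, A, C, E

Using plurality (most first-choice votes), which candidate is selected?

First-place votes: A 0, E 0, B 7, C 24, D 31.
D has the most first-place votes.

D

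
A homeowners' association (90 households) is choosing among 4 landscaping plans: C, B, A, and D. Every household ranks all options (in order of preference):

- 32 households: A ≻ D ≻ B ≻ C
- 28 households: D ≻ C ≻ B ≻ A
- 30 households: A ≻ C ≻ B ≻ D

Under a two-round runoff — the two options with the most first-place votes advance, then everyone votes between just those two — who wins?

A

Round 1 first-place votes: C 0, B 0, A 62, D 28.
A and D advance.
Runoff: A is preferred to D by 62 voters; D by 28.
A wins the runoff.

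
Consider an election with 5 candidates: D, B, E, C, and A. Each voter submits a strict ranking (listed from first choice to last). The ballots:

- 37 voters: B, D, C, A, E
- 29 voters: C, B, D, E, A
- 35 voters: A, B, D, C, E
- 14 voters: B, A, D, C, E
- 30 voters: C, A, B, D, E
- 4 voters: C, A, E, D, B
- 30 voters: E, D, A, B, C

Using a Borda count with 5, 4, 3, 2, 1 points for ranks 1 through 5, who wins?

D: 37·4 + 29·3 + 35·3 + 14·3 + 30·2 + 4·2 + 30·4 = 570
B: 37·5 + 29·4 + 35·4 + 14·5 + 30·3 + 4·1 + 30·2 = 665
E: 37·1 + 29·2 + 35·1 + 14·1 + 30·1 + 4·3 + 30·5 = 336
C: 37·3 + 29·5 + 35·2 + 14·2 + 30·5 + 4·5 + 30·1 = 554
A: 37·2 + 29·1 + 35·5 + 14·4 + 30·4 + 4·4 + 30·3 = 560
B has the highest Borda score (665).

B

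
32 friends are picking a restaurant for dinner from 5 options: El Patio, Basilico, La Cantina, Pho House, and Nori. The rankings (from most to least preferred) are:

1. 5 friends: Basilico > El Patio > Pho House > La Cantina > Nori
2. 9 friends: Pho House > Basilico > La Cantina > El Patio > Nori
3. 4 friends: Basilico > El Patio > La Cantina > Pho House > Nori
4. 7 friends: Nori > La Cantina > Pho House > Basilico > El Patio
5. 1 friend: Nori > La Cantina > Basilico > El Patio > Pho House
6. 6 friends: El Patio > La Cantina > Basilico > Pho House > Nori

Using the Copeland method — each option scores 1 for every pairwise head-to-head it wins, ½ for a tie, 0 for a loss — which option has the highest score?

El Patio: beats Nori; ties Pho House; loses to Basilico and La Cantina → score 1.5.
Basilico: beats El Patio, La Cantina, and Nori; ties Pho House → score 3.5.
La Cantina: beats El Patio, Pho House, and Nori; loses to Basilico → score 3.
Pho House: beats Nori; ties El Patio and Basilico; loses to La Cantina → score 2.
Nori: loses to El Patio, Basilico, La Cantina, and Pho House → score 0.
Basilico has the best pairwise record.

Basilico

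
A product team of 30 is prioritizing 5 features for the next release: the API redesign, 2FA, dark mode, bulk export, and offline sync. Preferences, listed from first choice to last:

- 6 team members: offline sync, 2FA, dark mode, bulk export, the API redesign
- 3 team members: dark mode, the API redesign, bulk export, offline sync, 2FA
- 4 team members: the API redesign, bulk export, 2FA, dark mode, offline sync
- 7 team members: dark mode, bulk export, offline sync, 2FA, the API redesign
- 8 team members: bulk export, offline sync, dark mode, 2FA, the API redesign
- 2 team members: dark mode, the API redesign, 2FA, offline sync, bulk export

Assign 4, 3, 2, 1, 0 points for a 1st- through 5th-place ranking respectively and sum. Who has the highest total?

the API redesign: 6·0 + 3·3 + 4·4 + 7·0 + 8·0 + 2·3 = 31
2FA: 6·3 + 3·0 + 4·2 + 7·1 + 8·1 + 2·2 = 45
dark mode: 6·2 + 3·4 + 4·1 + 7·4 + 8·2 + 2·4 = 80
bulk export: 6·1 + 3·2 + 4·3 + 7·3 + 8·4 + 2·0 = 77
offline sync: 6·4 + 3·1 + 4·0 + 7·2 + 8·3 + 2·1 = 67
dark mode has the highest Borda score (80).

dark mode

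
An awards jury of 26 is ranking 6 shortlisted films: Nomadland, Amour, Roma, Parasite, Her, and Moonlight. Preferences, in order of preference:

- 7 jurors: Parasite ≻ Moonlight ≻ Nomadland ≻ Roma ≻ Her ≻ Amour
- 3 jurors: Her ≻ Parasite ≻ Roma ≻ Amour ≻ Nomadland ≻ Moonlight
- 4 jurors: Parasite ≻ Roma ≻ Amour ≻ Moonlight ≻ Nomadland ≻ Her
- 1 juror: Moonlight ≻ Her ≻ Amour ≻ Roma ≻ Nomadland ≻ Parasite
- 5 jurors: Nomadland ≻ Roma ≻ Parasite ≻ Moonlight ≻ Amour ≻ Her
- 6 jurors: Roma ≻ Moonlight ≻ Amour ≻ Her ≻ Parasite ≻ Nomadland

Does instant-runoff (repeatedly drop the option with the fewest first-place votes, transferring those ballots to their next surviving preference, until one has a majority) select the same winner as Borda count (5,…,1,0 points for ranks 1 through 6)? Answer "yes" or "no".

no

Instant-runoff — R1 Nomadland 5, Amour 0, Roma 6, Parasite 11, Her 3, Moonlight 1 (Amour out); R2 Nomadland 5, Roma 6, Parasite 11, Her 3, Moonlight 1 (Moonlight out); R3 Nomadland 5, Roma 6, Parasite 11, Her 4 (Her out); R4 Nomadland 5, Roma 7, Parasite 14 (Parasite winner). Winner: Parasite.
Borda — scores: Nomadland 54, Amour 44, Roma 91, Parasite 88, Her 38, Moonlight 75. Winner: Roma.
The two methods disagree.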